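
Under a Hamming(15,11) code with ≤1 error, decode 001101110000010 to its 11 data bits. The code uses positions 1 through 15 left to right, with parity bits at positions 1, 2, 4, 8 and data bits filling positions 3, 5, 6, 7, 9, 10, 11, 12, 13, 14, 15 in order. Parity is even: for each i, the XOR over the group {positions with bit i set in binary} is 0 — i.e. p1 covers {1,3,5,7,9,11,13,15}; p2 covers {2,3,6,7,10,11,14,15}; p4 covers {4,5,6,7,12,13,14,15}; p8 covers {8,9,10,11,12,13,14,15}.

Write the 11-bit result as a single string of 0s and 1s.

10110000010

s1 (pos 1,3,5,7,9,11,13,15): 0⊕1⊕0⊕1⊕0⊕0⊕0⊕0 = 0
s2 (pos 2,3,6,7,10,11,14,15): 0⊕1⊕1⊕1⊕0⊕0⊕1⊕0 = 0
s4 (pos 4,5,6,7,12,13,14,15): 1⊕0⊕1⊕1⊕0⊕0⊕1⊕0 = 0
s8 (pos 8,9,10,11,12,13,14,15): 1⊕0⊕0⊕0⊕0⊕0⊕1⊕0 = 0
Syndrome s8…s1 = 0000 → no error.
Read data bits from positions 3,5,6,7,9,10,11,12,13,14,15: 10110000010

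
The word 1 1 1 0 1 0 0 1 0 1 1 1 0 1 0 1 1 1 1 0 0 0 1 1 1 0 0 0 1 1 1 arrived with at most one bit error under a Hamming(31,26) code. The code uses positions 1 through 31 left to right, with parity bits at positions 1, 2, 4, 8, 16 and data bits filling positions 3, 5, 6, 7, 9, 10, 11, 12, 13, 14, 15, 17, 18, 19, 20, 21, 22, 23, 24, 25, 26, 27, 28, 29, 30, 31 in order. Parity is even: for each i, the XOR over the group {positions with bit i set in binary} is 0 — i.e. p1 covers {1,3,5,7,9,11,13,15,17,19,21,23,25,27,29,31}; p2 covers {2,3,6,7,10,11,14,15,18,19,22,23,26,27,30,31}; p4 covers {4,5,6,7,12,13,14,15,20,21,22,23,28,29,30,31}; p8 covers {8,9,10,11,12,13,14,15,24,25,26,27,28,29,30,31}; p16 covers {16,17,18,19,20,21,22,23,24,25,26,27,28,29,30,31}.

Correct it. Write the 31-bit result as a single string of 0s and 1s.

s1 (pos 1,3,5,7,9,11,13,15,17,19,21,23,25,27,29,31): 1⊕1⊕1⊕0⊕0⊕1⊕0⊕0⊕1⊕1⊕0⊕1⊕1⊕0⊕1⊕1 = 0
s2 (pos 2,3,6,7,10,11,14,15,18,19,22,23,26,27,30,31): 1⊕1⊕0⊕0⊕1⊕1⊕1⊕0⊕1⊕1⊕0⊕1⊕0⊕0⊕1⊕1 = 0
s4 (pos 4,5,6,7,12,13,14,15,20,21,22,23,28,29,30,31): 0⊕1⊕0⊕0⊕1⊕0⊕1⊕0⊕0⊕0⊕0⊕1⊕0⊕1⊕1⊕1 = 1
s8 (pos 8,9,10,11,12,13,14,15,24,25,26,27,28,29,30,31): 1⊕0⊕1⊕1⊕1⊕0⊕1⊕0⊕1⊕1⊕0⊕0⊕0⊕1⊕1⊕1 = 0
s16 (pos 16,17,18,19,20,21,22,23,24,25,26,27,28,29,30,31): 1⊕1⊕1⊕1⊕0⊕0⊕0⊕1⊕1⊕1⊕0⊕0⊕0⊕1⊕1⊕1 = 0
Syndrome s16…s1 = 00100 → error at position 4.
Flip position 4: 1110100101110101111000111000111 → 1111100101110101111000111000111

1111100101110101111000111000111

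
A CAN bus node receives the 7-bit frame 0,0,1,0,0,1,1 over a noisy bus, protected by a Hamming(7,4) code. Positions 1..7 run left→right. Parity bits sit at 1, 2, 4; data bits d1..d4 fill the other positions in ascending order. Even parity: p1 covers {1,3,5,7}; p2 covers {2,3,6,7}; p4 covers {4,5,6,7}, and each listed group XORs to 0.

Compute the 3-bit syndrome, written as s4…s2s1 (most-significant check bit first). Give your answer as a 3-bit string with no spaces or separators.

s1 (pos 1,3,5,7): 0⊕1⊕0⊕1 = 0
s2 (pos 2,3,6,7): 0⊕1⊕1⊕1 = 1
s4 (pos 4,5,6,7): 0⊕0⊕1⊕1 = 0
Syndrome s4…s1 = 010 → error at position 2.

010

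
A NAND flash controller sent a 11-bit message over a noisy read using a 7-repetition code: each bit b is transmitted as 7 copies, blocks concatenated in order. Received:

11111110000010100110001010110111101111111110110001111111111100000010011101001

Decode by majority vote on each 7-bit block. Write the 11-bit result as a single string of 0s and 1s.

Block 1 (1111111): 7 ones → 1
Block 2 (0000010): 1 one → 0
Block 3 (1001100): 3 ones → 0
Block 4 (0101011): 4 ones → 1
Block 5 (0111101): 5 ones → 1
Block 6 (1111111): 7 ones → 1
Block 7 (1011000): 3 ones → 0
Block 8 (1111111): 7 ones → 1
Block 9 (1111000): 4 ones → 1
Block 10 (0001001): 2 ones → 0
Block 11 (1101001): 4 ones → 1

10011101101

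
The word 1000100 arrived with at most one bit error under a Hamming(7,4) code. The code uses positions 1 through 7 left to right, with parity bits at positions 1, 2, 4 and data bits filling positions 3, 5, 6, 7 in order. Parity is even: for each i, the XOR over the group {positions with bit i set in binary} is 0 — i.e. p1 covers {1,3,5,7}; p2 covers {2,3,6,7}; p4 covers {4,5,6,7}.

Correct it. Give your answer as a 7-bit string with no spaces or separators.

1001100

s1 (pos 1,3,5,7): 1⊕0⊕1⊕0 = 0
s2 (pos 2,3,6,7): 0⊕0⊕0⊕0 = 0
s4 (pos 4,5,6,7): 0⊕1⊕0⊕0 = 1
Syndrome s4…s1 = 100 → error at position 4.
Flip position 4: 1000100 → 1001100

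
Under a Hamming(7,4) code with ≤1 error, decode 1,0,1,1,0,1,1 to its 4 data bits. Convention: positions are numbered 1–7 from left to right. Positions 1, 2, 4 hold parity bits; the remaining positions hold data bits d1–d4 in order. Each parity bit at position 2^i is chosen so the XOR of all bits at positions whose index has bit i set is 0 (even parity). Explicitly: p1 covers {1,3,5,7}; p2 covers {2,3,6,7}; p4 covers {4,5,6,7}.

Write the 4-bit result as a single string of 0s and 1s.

s1 (pos 1,3,5,7): 1⊕1⊕0⊕1 = 1
s2 (pos 2,3,6,7): 0⊕1⊕1⊕1 = 1
s4 (pos 4,5,6,7): 1⊕0⊕1⊕1 = 1
Syndrome s4…s1 = 111 → error at position 7.
Flip position 7: 1011011 → 1011010
Read data bits from positions 3,5,6,7: 1010

1010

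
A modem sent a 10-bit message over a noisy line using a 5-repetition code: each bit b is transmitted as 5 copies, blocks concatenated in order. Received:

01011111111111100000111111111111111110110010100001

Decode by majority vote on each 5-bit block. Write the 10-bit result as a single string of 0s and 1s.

Block 1 (01011): 3 ones → 1
Block 2 (11111): 5 ones → 1
Block 3 (11111): 5 ones → 1
Block 4 (00000): 0 ones → 0
Block 5 (11111): 5 ones → 1
Block 6 (11111): 5 ones → 1
Block 7 (11111): 5 ones → 1
Block 8 (11011): 4 ones → 1
Block 9 (00101): 2 ones → 0
Block 10 (00001): 1 one → 0

1110111100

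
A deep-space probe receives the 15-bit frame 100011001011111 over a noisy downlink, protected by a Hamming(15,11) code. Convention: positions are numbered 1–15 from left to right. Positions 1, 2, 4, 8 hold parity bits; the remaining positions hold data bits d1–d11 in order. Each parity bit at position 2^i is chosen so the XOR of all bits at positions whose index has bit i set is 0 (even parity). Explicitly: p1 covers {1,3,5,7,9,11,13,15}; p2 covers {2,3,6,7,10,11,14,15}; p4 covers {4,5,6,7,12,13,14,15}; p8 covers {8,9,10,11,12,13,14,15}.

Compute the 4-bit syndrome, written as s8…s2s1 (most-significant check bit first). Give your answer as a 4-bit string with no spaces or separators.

s1 (pos 1,3,5,7,9,11,13,15): 1⊕0⊕1⊕0⊕1⊕1⊕1⊕1 = 0
s2 (pos 2,3,6,7,10,11,14,15): 0⊕0⊕1⊕0⊕0⊕1⊕1⊕1 = 0
s4 (pos 4,5,6,7,12,13,14,15): 0⊕1⊕1⊕0⊕1⊕1⊕1⊕1 = 0
s8 (pos 8,9,10,11,12,13,14,15): 0⊕1⊕0⊕1⊕1⊕1⊕1⊕1 = 0
Syndrome s8…s1 = 0000 → no error.

0000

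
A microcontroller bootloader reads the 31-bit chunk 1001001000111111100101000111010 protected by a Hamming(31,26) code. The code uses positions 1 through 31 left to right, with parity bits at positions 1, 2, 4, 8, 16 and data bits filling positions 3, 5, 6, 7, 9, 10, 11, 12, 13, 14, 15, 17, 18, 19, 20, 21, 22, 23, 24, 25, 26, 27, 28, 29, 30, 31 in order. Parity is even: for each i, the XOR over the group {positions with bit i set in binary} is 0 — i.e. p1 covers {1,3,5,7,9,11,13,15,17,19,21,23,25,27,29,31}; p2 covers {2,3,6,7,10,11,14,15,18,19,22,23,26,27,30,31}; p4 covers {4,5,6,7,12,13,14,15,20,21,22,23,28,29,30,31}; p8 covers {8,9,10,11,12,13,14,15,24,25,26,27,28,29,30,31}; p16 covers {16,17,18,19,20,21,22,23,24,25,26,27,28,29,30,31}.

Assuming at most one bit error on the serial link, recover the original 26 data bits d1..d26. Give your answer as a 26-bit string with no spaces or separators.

00011011111100101000111010

s1 (pos 1,3,5,7,9,11,13,15,17,19,21,23,25,27,29,31): 1⊕0⊕0⊕1⊕0⊕1⊕1⊕1⊕1⊕0⊕0⊕0⊕0⊕1⊕0⊕0 = 1
s2 (pos 2,3,6,7,10,11,14,15,18,19,22,23,26,27,30,31): 0⊕0⊕0⊕1⊕0⊕1⊕1⊕1⊕0⊕0⊕1⊕0⊕1⊕1⊕1⊕0 = 0
s4 (pos 4,5,6,7,12,13,14,15,20,21,22,23,28,29,30,31): 1⊕0⊕0⊕1⊕1⊕1⊕1⊕1⊕1⊕0⊕1⊕0⊕1⊕0⊕1⊕0 = 0
s8 (pos 8,9,10,11,12,13,14,15,24,25,26,27,28,29,30,31): 0⊕0⊕0⊕1⊕1⊕1⊕1⊕1⊕0⊕0⊕1⊕1⊕1⊕0⊕1⊕0 = 1
s16 (pos 16,17,18,19,20,21,22,23,24,25,26,27,28,29,30,31): 1⊕1⊕0⊕0⊕1⊕0⊕1⊕0⊕0⊕0⊕1⊕1⊕1⊕0⊕1⊕0 = 0
Syndrome s16…s1 = 01001 → error at position 9.
Flip position 9: 1001001000111111100101000111010 → 1001001010111111100101000111010
Read data bits from positions 3,5,6,7,9,10,11,12,13,14,15,17,18,19,20,21,22,23,24,25,26,27,28,29,30,31: 00011011111100101000111010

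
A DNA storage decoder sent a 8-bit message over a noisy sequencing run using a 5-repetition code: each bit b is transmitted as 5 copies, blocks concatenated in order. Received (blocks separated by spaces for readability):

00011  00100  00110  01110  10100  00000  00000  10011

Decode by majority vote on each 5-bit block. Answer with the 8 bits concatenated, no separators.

00010001

Block 1 (00011): 2 ones → 0
Block 2 (00100): 1 one → 0
Block 3 (00110): 2 ones → 0
Block 4 (01110): 3 ones → 1
Block 5 (10100): 2 ones → 0
Block 6 (00000): 0 ones → 0
Block 7 (00000): 0 ones → 0
Block 8 (10011): 3 ones → 1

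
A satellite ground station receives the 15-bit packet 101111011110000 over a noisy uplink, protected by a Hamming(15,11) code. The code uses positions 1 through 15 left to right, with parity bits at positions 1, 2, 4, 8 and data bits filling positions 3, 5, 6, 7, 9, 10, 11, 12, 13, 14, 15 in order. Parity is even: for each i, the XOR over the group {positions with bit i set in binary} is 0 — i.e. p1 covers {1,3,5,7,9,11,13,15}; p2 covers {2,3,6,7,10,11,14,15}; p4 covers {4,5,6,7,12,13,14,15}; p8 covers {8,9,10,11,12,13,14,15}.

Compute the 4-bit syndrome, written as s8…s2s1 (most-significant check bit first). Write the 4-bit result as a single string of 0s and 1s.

s1 (pos 1,3,5,7,9,11,13,15): 1⊕1⊕1⊕0⊕1⊕1⊕0⊕0 = 1
s2 (pos 2,3,6,7,10,11,14,15): 0⊕1⊕1⊕0⊕1⊕1⊕0⊕0 = 0
s4 (pos 4,5,6,7,12,13,14,15): 1⊕1⊕1⊕0⊕0⊕0⊕0⊕0 = 1
s8 (pos 8,9,10,11,12,13,14,15): 1⊕1⊕1⊕1⊕0⊕0⊕0⊕0 = 0
Syndrome s8…s1 = 0101 → error at position 5.

0101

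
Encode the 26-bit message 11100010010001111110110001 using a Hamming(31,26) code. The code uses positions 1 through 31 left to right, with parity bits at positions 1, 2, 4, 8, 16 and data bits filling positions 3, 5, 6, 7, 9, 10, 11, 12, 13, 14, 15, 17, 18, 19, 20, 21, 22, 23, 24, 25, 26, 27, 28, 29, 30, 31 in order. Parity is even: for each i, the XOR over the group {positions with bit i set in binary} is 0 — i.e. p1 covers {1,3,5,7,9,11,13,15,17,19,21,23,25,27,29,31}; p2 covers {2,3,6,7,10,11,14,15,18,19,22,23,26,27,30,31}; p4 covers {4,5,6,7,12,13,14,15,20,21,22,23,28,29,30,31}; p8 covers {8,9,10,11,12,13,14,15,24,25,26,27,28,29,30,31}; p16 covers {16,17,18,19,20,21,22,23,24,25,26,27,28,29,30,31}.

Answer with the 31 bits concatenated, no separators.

Place data at non-parity positions: p1 p2 1 p4 1 1 0 p8 0 0 1 0 0 1 0 p16 0 0 1 1 1 1 1 1 0 1 1 0 0 0 1
p1 (pos 1,3,5,7,9,11,13,15,17,19,21,23,25,27,29,31): XOR of data positions = 1⊕1⊕0⊕0⊕1⊕0⊕0⊕0⊕1⊕1⊕1⊕0⊕1⊕0⊕1 = 0
p2 (pos 2,3,6,7,10,11,14,15,18,19,22,23,26,27,30,31): XOR of data positions = 1⊕1⊕0⊕0⊕1⊕1⊕0⊕0⊕1⊕1⊕1⊕1⊕1⊕0⊕1 = 0
p4 (pos 4,5,6,7,12,13,14,15,20,21,22,23,28,29,30,31): XOR of data positions = 1⊕1⊕0⊕0⊕0⊕1⊕0⊕1⊕1⊕1⊕1⊕0⊕0⊕0⊕1 = 0
p8 (pos 8,9,10,11,12,13,14,15,24,25,26,27,28,29,30,31): XOR of data positions = 0⊕0⊕1⊕0⊕0⊕1⊕0⊕1⊕0⊕1⊕1⊕0⊕0⊕0⊕1 = 0
p16 (pos 16,17,18,19,20,21,22,23,24,25,26,27,28,29,30,31): XOR of data positions = 0⊕0⊕1⊕1⊕1⊕1⊕1⊕1⊕0⊕1⊕1⊕0⊕0⊕0⊕1 = 1
Codeword: 0010110000100101001111110110001

0010110000100101001111110110001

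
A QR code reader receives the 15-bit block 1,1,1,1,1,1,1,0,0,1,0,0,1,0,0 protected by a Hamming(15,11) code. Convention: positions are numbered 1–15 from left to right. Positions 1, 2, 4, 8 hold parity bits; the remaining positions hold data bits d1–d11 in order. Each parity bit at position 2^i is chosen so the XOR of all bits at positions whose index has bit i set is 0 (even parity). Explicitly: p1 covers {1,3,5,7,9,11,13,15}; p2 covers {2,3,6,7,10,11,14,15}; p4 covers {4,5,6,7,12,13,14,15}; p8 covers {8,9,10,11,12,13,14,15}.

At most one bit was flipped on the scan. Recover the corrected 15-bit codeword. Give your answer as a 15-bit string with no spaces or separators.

s1 (pos 1,3,5,7,9,11,13,15): 1⊕1⊕1⊕1⊕0⊕0⊕1⊕0 = 1
s2 (pos 2,3,6,7,10,11,14,15): 1⊕1⊕1⊕1⊕1⊕0⊕0⊕0 = 1
s4 (pos 4,5,6,7,12,13,14,15): 1⊕1⊕1⊕1⊕0⊕1⊕0⊕0 = 1
s8 (pos 8,9,10,11,12,13,14,15): 0⊕0⊕1⊕0⊕0⊕1⊕0⊕0 = 0
Syndrome s8…s1 = 0111 → error at position 7.
Flip position 7: 111111100100100 → 111111000100100

111111000100100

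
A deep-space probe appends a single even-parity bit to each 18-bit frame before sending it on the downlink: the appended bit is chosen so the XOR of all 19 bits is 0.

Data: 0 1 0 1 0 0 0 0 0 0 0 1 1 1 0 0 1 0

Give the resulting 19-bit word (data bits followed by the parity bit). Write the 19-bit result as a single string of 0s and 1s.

XOR of the 18 data bits: 0⊕1⊕0⊕1⊕0⊕0⊕0⊕0⊕0⊕0⊕0⊕1⊕1⊕1⊕0⊕0⊕1⊕0 = 0
Parity bit = 0 (so all 19 bits XOR to 0).

0101000000011100100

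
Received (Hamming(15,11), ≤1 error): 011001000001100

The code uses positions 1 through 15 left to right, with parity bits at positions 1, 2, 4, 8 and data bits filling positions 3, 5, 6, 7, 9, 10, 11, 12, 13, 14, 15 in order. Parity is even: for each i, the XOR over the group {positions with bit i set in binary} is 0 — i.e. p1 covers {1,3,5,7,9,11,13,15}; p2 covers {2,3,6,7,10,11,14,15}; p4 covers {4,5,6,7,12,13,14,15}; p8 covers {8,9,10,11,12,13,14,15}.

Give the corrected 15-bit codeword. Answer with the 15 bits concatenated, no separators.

s1 (pos 1,3,5,7,9,11,13,15): 0⊕1⊕0⊕0⊕0⊕0⊕1⊕0 = 0
s2 (pos 2,3,6,7,10,11,14,15): 1⊕1⊕1⊕0⊕0⊕0⊕0⊕0 = 1
s4 (pos 4,5,6,7,12,13,14,15): 0⊕0⊕1⊕0⊕1⊕1⊕0⊕0 = 1
s8 (pos 8,9,10,11,12,13,14,15): 0⊕0⊕0⊕0⊕1⊕1⊕0⊕0 = 0
Syndrome s8…s1 = 0110 → error at position 6.
Flip position 6: 011001000001100 → 011000000001100

011000000001100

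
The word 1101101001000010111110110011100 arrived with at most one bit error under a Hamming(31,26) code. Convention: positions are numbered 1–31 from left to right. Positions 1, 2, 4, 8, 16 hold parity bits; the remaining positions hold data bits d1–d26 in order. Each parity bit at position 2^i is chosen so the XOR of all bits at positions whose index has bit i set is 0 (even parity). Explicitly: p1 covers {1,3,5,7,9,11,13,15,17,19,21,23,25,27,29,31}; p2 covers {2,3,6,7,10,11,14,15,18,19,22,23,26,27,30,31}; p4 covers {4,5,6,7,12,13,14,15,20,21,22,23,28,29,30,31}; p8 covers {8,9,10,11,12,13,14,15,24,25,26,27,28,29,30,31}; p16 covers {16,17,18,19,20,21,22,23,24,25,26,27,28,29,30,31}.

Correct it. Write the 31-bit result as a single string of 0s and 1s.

s1 (pos 1,3,5,7,9,11,13,15,17,19,21,23,25,27,29,31): 1⊕0⊕1⊕1⊕0⊕0⊕0⊕1⊕1⊕1⊕1⊕1⊕0⊕1⊕1⊕0 = 0
s2 (pos 2,3,6,7,10,11,14,15,18,19,22,23,26,27,30,31): 1⊕0⊕0⊕1⊕1⊕0⊕0⊕1⊕1⊕1⊕0⊕1⊕0⊕1⊕0⊕0 = 0
s4 (pos 4,5,6,7,12,13,14,15,20,21,22,23,28,29,30,31): 1⊕1⊕0⊕1⊕0⊕0⊕0⊕1⊕1⊕1⊕0⊕1⊕1⊕1⊕0⊕0 = 1
s8 (pos 8,9,10,11,12,13,14,15,24,25,26,27,28,29,30,31): 0⊕0⊕1⊕0⊕0⊕0⊕0⊕1⊕1⊕0⊕0⊕1⊕1⊕1⊕0⊕0 = 0
s16 (pos 16,17,18,19,20,21,22,23,24,25,26,27,28,29,30,31): 0⊕1⊕1⊕1⊕1⊕1⊕0⊕1⊕1⊕0⊕0⊕1⊕1⊕1⊕0⊕0 = 0
Syndrome s16…s1 = 00100 → error at position 4.
Flip position 4: 1101101001000010111110110011100 → 1100101001000010111110110011100

1100101001000010111110110011100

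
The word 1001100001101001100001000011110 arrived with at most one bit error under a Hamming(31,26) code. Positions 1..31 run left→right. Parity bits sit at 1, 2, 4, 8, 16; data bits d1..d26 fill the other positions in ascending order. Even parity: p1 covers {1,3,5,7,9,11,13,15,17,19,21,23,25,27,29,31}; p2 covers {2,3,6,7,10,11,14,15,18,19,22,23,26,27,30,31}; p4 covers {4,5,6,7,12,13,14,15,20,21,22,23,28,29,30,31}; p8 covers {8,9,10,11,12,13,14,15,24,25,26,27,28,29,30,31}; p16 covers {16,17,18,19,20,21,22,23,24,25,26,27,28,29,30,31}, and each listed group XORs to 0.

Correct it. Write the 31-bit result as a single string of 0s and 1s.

1001100001101001100001000011111

s1 (pos 1,3,5,7,9,11,13,15,17,19,21,23,25,27,29,31): 1⊕0⊕1⊕0⊕0⊕1⊕1⊕0⊕1⊕0⊕0⊕0⊕0⊕1⊕1⊕0 = 1
s2 (pos 2,3,6,7,10,11,14,15,18,19,22,23,26,27,30,31): 0⊕0⊕0⊕0⊕1⊕1⊕0⊕0⊕0⊕0⊕1⊕0⊕0⊕1⊕1⊕0 = 1
s4 (pos 4,5,6,7,12,13,14,15,20,21,22,23,28,29,30,31): 1⊕1⊕0⊕0⊕0⊕1⊕0⊕0⊕0⊕0⊕1⊕0⊕1⊕1⊕1⊕0 = 1
s8 (pos 8,9,10,11,12,13,14,15,24,25,26,27,28,29,30,31): 0⊕0⊕1⊕1⊕0⊕1⊕0⊕0⊕0⊕0⊕0⊕1⊕1⊕1⊕1⊕0 = 1
s16 (pos 16,17,18,19,20,21,22,23,24,25,26,27,28,29,30,31): 1⊕1⊕0⊕0⊕0⊕0⊕1⊕0⊕0⊕0⊕0⊕1⊕1⊕1⊕1⊕0 = 1
Syndrome s16…s1 = 11111 → error at position 31.
Flip position 31: 1001100001101001100001000011110 → 1001100001101001100001000011111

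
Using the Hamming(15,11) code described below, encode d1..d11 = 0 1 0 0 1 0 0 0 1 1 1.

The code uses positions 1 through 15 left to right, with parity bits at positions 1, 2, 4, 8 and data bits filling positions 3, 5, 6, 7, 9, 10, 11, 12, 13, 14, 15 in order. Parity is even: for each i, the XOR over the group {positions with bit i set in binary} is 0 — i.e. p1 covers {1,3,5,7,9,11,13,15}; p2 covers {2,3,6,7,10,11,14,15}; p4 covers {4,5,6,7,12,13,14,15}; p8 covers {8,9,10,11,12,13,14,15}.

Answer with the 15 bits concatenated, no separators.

000010001000111

Place data at non-parity positions: p1 p2 0 p4 1 0 0 p8 1 0 0 0 1 1 1
p1 (pos 1,3,5,7,9,11,13,15): XOR of data positions = 0⊕1⊕0⊕1⊕0⊕1⊕1 = 0
p2 (pos 2,3,6,7,10,11,14,15): XOR of data positions = 0⊕0⊕0⊕0⊕0⊕1⊕1 = 0
p4 (pos 4,5,6,7,12,13,14,15): XOR of data positions = 1⊕0⊕0⊕0⊕1⊕1⊕1 = 0
p8 (pos 8,9,10,11,12,13,14,15): XOR of data positions = 1⊕0⊕0⊕0⊕1⊕1⊕1 = 0
Codeword: 000010001000111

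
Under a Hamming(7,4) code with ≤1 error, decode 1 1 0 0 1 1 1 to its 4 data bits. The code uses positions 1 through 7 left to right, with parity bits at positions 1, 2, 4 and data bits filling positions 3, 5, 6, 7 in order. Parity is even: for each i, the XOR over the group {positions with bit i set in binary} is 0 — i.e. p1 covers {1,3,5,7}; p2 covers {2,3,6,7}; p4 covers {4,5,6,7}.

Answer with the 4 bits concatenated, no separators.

0110

s1 (pos 1,3,5,7): 1⊕0⊕1⊕1 = 1
s2 (pos 2,3,6,7): 1⊕0⊕1⊕1 = 1
s4 (pos 4,5,6,7): 0⊕1⊕1⊕1 = 1
Syndrome s4…s1 = 111 → error at position 7.
Flip position 7: 1100111 → 1100110
Read data bits from positions 3,5,6,7: 0110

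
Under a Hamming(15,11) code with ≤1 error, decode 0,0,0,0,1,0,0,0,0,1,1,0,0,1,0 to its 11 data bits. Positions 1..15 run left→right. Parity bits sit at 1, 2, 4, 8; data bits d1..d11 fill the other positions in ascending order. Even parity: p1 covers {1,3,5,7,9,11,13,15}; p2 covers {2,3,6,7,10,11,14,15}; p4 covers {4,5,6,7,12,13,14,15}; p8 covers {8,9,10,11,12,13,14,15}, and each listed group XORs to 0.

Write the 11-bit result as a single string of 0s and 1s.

s1 (pos 1,3,5,7,9,11,13,15): 0⊕0⊕1⊕0⊕0⊕1⊕0⊕0 = 0
s2 (pos 2,3,6,7,10,11,14,15): 0⊕0⊕0⊕0⊕1⊕1⊕1⊕0 = 1
s4 (pos 4,5,6,7,12,13,14,15): 0⊕1⊕0⊕0⊕0⊕0⊕1⊕0 = 0
s8 (pos 8,9,10,11,12,13,14,15): 0⊕0⊕1⊕1⊕0⊕0⊕1⊕0 = 1
Syndrome s8…s1 = 1010 → error at position 10.
Flip position 10: 000010000110010 → 000010000010010
Read data bits from positions 3,5,6,7,9,10,11,12,13,14,15: 01000010010

01000010010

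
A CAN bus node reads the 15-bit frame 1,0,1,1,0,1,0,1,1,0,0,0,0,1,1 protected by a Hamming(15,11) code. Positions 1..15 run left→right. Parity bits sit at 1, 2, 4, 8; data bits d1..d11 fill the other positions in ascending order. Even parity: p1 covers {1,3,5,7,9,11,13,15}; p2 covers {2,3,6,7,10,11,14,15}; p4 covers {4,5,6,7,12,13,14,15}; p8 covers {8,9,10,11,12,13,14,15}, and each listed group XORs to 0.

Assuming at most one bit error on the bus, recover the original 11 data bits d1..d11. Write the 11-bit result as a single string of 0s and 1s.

10101000011

s1 (pos 1,3,5,7,9,11,13,15): 1⊕1⊕0⊕0⊕1⊕0⊕0⊕1 = 0
s2 (pos 2,3,6,7,10,11,14,15): 0⊕1⊕1⊕0⊕0⊕0⊕1⊕1 = 0
s4 (pos 4,5,6,7,12,13,14,15): 1⊕0⊕1⊕0⊕0⊕0⊕1⊕1 = 0
s8 (pos 8,9,10,11,12,13,14,15): 1⊕1⊕0⊕0⊕0⊕0⊕1⊕1 = 0
Syndrome s8…s1 = 0000 → no error.
Read data bits from positions 3,5,6,7,9,10,11,12,13,14,15: 10101000011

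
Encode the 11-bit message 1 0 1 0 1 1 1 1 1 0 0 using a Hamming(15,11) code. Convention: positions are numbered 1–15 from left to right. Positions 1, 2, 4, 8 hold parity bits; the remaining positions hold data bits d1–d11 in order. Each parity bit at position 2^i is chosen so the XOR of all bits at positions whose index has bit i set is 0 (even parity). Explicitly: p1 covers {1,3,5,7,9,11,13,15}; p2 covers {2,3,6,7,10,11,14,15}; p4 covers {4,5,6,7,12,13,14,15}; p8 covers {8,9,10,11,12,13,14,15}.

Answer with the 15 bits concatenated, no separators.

001101011111100

Place data at non-parity positions: p1 p2 1 p4 0 1 0 p8 1 1 1 1 1 0 0
p1 (pos 1,3,5,7,9,11,13,15): XOR of data positions = 1⊕0⊕0⊕1⊕1⊕1⊕0 = 0
p2 (pos 2,3,6,7,10,11,14,15): XOR of data positions = 1⊕1⊕0⊕1⊕1⊕0⊕0 = 0
p4 (pos 4,5,6,7,12,13,14,15): XOR of data positions = 0⊕1⊕0⊕1⊕1⊕0⊕0 = 1
p8 (pos 8,9,10,11,12,13,14,15): XOR of data positions = 1⊕1⊕1⊕1⊕1⊕0⊕0 = 1
Codeword: 001101011111100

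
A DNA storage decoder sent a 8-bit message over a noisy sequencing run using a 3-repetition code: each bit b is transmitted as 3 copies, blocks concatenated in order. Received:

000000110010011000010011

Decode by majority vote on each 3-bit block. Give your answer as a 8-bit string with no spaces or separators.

Block 1 (000): 0 ones → 0
Block 2 (000): 0 ones → 0
Block 3 (110): 2 ones → 1
Block 4 (010): 1 one → 0
Block 5 (011): 2 ones → 1
Block 6 (000): 0 ones → 0
Block 7 (010): 1 one → 0
Block 8 (011): 2 ones → 1

00101001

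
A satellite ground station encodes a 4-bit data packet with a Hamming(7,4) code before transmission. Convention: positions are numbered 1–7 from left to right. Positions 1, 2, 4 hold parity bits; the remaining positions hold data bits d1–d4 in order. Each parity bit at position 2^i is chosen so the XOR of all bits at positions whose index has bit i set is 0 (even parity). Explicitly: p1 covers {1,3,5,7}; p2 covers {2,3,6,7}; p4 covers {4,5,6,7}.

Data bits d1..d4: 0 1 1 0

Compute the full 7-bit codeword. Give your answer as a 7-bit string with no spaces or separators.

Place data at non-parity positions: p1 p2 0 p4 1 1 0
p1 (pos 1,3,5,7): XOR of data positions = 0⊕1⊕0 = 1
p2 (pos 2,3,6,7): XOR of data positions = 0⊕1⊕0 = 1
p4 (pos 4,5,6,7): XOR of data positions = 1⊕1⊕0 = 0
Codeword: 1100110

1100110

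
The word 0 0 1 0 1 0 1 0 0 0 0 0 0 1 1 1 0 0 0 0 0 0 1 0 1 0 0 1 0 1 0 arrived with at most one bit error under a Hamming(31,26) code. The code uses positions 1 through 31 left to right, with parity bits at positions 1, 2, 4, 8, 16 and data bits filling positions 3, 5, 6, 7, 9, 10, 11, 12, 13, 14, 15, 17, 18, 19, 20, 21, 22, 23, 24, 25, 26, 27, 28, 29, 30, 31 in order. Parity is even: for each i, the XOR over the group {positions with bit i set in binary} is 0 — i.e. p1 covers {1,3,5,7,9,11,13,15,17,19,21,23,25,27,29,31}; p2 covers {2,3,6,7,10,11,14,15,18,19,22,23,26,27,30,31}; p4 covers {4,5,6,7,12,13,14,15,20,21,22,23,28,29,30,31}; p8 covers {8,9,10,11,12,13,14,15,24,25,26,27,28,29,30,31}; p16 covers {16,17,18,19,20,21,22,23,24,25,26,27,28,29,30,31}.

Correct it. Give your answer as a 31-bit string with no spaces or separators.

s1 (pos 1,3,5,7,9,11,13,15,17,19,21,23,25,27,29,31): 0⊕1⊕1⊕1⊕0⊕0⊕0⊕1⊕0⊕0⊕0⊕1⊕1⊕0⊕0⊕0 = 0
s2 (pos 2,3,6,7,10,11,14,15,18,19,22,23,26,27,30,31): 0⊕1⊕0⊕1⊕0⊕0⊕1⊕1⊕0⊕0⊕0⊕1⊕0⊕0⊕1⊕0 = 0
s4 (pos 4,5,6,7,12,13,14,15,20,21,22,23,28,29,30,31): 0⊕1⊕0⊕1⊕0⊕0⊕1⊕1⊕0⊕0⊕0⊕1⊕1⊕0⊕1⊕0 = 1
s8 (pos 8,9,10,11,12,13,14,15,24,25,26,27,28,29,30,31): 0⊕0⊕0⊕0⊕0⊕0⊕1⊕1⊕0⊕1⊕0⊕0⊕1⊕0⊕1⊕0 = 1
s16 (pos 16,17,18,19,20,21,22,23,24,25,26,27,28,29,30,31): 1⊕0⊕0⊕0⊕0⊕0⊕0⊕1⊕0⊕1⊕0⊕0⊕1⊕0⊕1⊕0 = 1
Syndrome s16…s1 = 11100 → error at position 28.
Flip position 28: 0010101000000111000000101001010 → 0010101000000111000000101000010

0010101000000111000000101000010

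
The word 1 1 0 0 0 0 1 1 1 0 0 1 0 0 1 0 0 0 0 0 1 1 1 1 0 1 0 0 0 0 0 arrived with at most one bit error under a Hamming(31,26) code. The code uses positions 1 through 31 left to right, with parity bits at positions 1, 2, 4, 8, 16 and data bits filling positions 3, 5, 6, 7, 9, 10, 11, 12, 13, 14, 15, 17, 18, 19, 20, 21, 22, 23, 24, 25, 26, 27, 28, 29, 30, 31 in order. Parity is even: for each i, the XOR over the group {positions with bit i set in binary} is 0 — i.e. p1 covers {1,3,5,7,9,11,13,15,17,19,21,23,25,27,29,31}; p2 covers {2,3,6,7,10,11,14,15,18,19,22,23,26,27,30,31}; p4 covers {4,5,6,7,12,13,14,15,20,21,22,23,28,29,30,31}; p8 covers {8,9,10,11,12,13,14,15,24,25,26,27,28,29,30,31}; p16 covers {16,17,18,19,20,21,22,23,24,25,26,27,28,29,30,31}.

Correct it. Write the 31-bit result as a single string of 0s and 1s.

1100001110010011000011110100000

s1 (pos 1,3,5,7,9,11,13,15,17,19,21,23,25,27,29,31): 1⊕0⊕0⊕1⊕1⊕0⊕0⊕1⊕0⊕0⊕1⊕1⊕0⊕0⊕0⊕0 = 0
s2 (pos 2,3,6,7,10,11,14,15,18,19,22,23,26,27,30,31): 1⊕0⊕0⊕1⊕0⊕0⊕0⊕1⊕0⊕0⊕1⊕1⊕1⊕0⊕0⊕0 = 0
s4 (pos 4,5,6,7,12,13,14,15,20,21,22,23,28,29,30,31): 0⊕0⊕0⊕1⊕1⊕0⊕0⊕1⊕0⊕1⊕1⊕1⊕0⊕0⊕0⊕0 = 0
s8 (pos 8,9,10,11,12,13,14,15,24,25,26,27,28,29,30,31): 1⊕1⊕0⊕0⊕1⊕0⊕0⊕1⊕1⊕0⊕1⊕0⊕0⊕0⊕0⊕0 = 0
s16 (pos 16,17,18,19,20,21,22,23,24,25,26,27,28,29,30,31): 0⊕0⊕0⊕0⊕0⊕1⊕1⊕1⊕1⊕0⊕1⊕0⊕0⊕0⊕0⊕0 = 1
Syndrome s16…s1 = 10000 → error at position 16.
Flip position 16: 1100001110010010000011110100000 → 1100001110010011000011110100000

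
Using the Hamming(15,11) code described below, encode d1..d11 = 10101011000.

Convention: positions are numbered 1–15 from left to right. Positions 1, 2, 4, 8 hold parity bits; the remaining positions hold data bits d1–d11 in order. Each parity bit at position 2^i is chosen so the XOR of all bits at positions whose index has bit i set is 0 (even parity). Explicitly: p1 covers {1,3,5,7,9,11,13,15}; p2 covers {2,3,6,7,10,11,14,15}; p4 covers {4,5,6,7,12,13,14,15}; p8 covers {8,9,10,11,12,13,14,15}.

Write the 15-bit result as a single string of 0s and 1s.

111001011011000

Place data at non-parity positions: p1 p2 1 p4 0 1 0 p8 1 0 1 1 0 0 0
p1 (pos 1,3,5,7,9,11,13,15): XOR of data positions = 1⊕0⊕0⊕1⊕1⊕0⊕0 = 1
p2 (pos 2,3,6,7,10,11,14,15): XOR of data positions = 1⊕1⊕0⊕0⊕1⊕0⊕0 = 1
p4 (pos 4,5,6,7,12,13,14,15): XOR of data positions = 0⊕1⊕0⊕1⊕0⊕0⊕0 = 0
p8 (pos 8,9,10,11,12,13,14,15): XOR of data positions = 1⊕0⊕1⊕1⊕0⊕0⊕0 = 1
Codeword: 111001011011000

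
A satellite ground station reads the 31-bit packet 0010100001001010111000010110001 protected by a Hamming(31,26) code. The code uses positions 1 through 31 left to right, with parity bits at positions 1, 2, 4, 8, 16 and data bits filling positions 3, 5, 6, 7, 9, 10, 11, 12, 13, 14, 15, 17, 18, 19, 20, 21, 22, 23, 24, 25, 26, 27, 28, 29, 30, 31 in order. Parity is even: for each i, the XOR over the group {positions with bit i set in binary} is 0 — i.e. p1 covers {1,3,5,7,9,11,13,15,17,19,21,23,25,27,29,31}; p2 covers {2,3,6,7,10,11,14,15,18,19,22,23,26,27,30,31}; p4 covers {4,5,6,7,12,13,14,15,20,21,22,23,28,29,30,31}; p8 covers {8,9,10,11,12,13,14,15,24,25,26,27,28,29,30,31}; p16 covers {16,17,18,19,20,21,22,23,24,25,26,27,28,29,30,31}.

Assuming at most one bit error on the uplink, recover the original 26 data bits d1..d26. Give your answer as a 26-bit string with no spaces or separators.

11000100101111000000110001

s1 (pos 1,3,5,7,9,11,13,15,17,19,21,23,25,27,29,31): 0⊕1⊕1⊕0⊕0⊕0⊕1⊕1⊕1⊕1⊕0⊕0⊕0⊕1⊕0⊕1 = 0
s2 (pos 2,3,6,7,10,11,14,15,18,19,22,23,26,27,30,31): 0⊕1⊕0⊕0⊕1⊕0⊕0⊕1⊕1⊕1⊕0⊕0⊕1⊕1⊕0⊕1 = 0
s4 (pos 4,5,6,7,12,13,14,15,20,21,22,23,28,29,30,31): 0⊕1⊕0⊕0⊕0⊕1⊕0⊕1⊕0⊕0⊕0⊕0⊕0⊕0⊕0⊕1 = 0
s8 (pos 8,9,10,11,12,13,14,15,24,25,26,27,28,29,30,31): 0⊕0⊕1⊕0⊕0⊕1⊕0⊕1⊕1⊕0⊕1⊕1⊕0⊕0⊕0⊕1 = 1
s16 (pos 16,17,18,19,20,21,22,23,24,25,26,27,28,29,30,31): 0⊕1⊕1⊕1⊕0⊕0⊕0⊕0⊕1⊕0⊕1⊕1⊕0⊕0⊕0⊕1 = 1
Syndrome s16…s1 = 11000 → error at position 24.
Flip position 24: 0010100001001010111000010110001 → 0010100001001010111000000110001
Read data bits from positions 3,5,6,7,9,10,11,12,13,14,15,17,18,19,20,21,22,23,24,25,26,27,28,29,30,31: 11000100101111000000110001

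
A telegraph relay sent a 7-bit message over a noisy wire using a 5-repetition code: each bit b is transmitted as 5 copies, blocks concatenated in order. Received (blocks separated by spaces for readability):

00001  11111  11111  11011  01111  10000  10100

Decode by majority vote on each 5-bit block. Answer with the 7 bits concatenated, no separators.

0111100

Block 1 (00001): 1 one → 0
Block 2 (11111): 5 ones → 1
Block 3 (11111): 5 ones → 1
Block 4 (11011): 4 ones → 1
Block 5 (01111): 4 ones → 1
Block 6 (10000): 1 one → 0
Block 7 (10100): 2 ones → 0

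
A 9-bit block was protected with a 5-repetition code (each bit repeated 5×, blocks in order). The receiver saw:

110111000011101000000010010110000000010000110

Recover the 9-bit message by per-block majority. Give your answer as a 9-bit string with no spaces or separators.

Block 1 (11011): 4 ones → 1
Block 2 (10000): 1 one → 0
Block 3 (11101): 4 ones → 1
Block 4 (00000): 0 ones → 0
Block 5 (00100): 1 one → 0
Block 6 (10110): 3 ones → 1
Block 7 (00000): 0 ones → 0
Block 8 (00100): 1 one → 0
Block 9 (00110): 2 ones → 0

101001000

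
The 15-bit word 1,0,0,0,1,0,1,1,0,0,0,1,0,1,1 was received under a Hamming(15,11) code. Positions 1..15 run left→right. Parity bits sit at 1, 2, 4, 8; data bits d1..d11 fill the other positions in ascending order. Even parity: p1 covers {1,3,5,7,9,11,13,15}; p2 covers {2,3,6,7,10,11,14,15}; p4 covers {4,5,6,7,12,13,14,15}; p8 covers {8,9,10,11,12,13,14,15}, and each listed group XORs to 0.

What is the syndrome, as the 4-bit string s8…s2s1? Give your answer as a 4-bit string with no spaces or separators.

s1 (pos 1,3,5,7,9,11,13,15): 1⊕0⊕1⊕1⊕0⊕0⊕0⊕1 = 0
s2 (pos 2,3,6,7,10,11,14,15): 0⊕0⊕0⊕1⊕0⊕0⊕1⊕1 = 1
s4 (pos 4,5,6,7,12,13,14,15): 0⊕1⊕0⊕1⊕1⊕0⊕1⊕1 = 1
s8 (pos 8,9,10,11,12,13,14,15): 1⊕0⊕0⊕0⊕1⊕0⊕1⊕1 = 0
Syndrome s8…s1 = 0110 → error at position 6.

0110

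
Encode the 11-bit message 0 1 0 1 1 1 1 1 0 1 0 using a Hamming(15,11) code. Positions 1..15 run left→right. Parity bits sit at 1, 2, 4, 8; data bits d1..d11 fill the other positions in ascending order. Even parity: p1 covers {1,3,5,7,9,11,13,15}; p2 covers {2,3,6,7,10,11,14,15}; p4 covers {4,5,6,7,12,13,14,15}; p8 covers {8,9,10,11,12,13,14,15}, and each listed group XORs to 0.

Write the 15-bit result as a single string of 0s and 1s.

000010111111010

Place data at non-parity positions: p1 p2 0 p4 1 0 1 p8 1 1 1 1 0 1 0
p1 (pos 1,3,5,7,9,11,13,15): XOR of data positions = 0⊕1⊕1⊕1⊕1⊕0⊕0 = 0
p2 (pos 2,3,6,7,10,11,14,15): XOR of data positions = 0⊕0⊕1⊕1⊕1⊕1⊕0 = 0
p4 (pos 4,5,6,7,12,13,14,15): XOR of data positions = 1⊕0⊕1⊕1⊕0⊕1⊕0 = 0
p8 (pos 8,9,10,11,12,13,14,15): XOR of data positions = 1⊕1⊕1⊕1⊕0⊕1⊕0 = 1
Codeword: 000010111111010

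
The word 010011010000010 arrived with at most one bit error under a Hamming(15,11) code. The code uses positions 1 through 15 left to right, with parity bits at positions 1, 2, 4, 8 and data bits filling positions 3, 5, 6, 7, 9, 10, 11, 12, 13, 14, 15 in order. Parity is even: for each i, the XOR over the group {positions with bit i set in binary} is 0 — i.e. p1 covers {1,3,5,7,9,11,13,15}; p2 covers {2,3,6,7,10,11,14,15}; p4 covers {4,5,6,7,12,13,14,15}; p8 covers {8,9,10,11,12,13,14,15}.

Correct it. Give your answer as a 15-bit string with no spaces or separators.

s1 (pos 1,3,5,7,9,11,13,15): 0⊕0⊕1⊕0⊕0⊕0⊕0⊕0 = 1
s2 (pos 2,3,6,7,10,11,14,15): 1⊕0⊕1⊕0⊕0⊕0⊕1⊕0 = 1
s4 (pos 4,5,6,7,12,13,14,15): 0⊕1⊕1⊕0⊕0⊕0⊕1⊕0 = 1
s8 (pos 8,9,10,11,12,13,14,15): 1⊕0⊕0⊕0⊕0⊕0⊕1⊕0 = 0
Syndrome s8…s1 = 0111 → error at position 7.
Flip position 7: 010011010000010 → 010011110000010

010011110000010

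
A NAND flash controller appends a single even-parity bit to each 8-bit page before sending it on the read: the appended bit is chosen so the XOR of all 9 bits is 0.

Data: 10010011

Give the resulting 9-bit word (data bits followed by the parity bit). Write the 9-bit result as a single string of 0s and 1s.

100100110

XOR of the 8 data bits: 1⊕0⊕0⊕1⊕0⊕0⊕1⊕1 = 0
Parity bit = 0 (so all 9 bits XOR to 0).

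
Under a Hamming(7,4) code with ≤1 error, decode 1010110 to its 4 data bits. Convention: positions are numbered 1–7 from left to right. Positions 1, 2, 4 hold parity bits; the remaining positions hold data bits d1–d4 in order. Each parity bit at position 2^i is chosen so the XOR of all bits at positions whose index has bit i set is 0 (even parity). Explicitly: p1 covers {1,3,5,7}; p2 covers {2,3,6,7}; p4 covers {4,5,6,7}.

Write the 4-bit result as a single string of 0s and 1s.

s1 (pos 1,3,5,7): 1⊕1⊕1⊕0 = 1
s2 (pos 2,3,6,7): 0⊕1⊕1⊕0 = 0
s4 (pos 4,5,6,7): 0⊕1⊕1⊕0 = 0
Syndrome s4…s1 = 001 → error at position 1.
Flip position 1: 1010110 → 0010110
Read data bits from positions 3,5,6,7: 1110

1110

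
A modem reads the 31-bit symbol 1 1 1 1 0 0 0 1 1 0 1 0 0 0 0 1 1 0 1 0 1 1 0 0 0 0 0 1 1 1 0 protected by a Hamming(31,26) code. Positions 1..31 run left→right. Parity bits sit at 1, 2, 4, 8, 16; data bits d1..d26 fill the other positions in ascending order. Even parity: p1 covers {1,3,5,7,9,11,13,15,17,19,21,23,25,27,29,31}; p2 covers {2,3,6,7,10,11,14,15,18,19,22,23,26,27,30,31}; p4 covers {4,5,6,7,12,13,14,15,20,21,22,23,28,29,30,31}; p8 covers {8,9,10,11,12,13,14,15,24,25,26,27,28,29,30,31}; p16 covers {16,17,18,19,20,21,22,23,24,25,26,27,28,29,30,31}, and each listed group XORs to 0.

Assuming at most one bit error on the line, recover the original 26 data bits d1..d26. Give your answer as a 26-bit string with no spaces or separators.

s1 (pos 1,3,5,7,9,11,13,15,17,19,21,23,25,27,29,31): 1⊕1⊕0⊕0⊕1⊕1⊕0⊕0⊕1⊕1⊕1⊕0⊕0⊕0⊕1⊕0 = 0
s2 (pos 2,3,6,7,10,11,14,15,18,19,22,23,26,27,30,31): 1⊕1⊕0⊕0⊕0⊕1⊕0⊕0⊕0⊕1⊕1⊕0⊕0⊕0⊕1⊕0 = 0
s4 (pos 4,5,6,7,12,13,14,15,20,21,22,23,28,29,30,31): 1⊕0⊕0⊕0⊕0⊕0⊕0⊕0⊕0⊕1⊕1⊕0⊕1⊕1⊕1⊕0 = 0
s8 (pos 8,9,10,11,12,13,14,15,24,25,26,27,28,29,30,31): 1⊕1⊕0⊕1⊕0⊕0⊕0⊕0⊕0⊕0⊕0⊕0⊕1⊕1⊕1⊕0 = 0
s16 (pos 16,17,18,19,20,21,22,23,24,25,26,27,28,29,30,31): 1⊕1⊕0⊕1⊕0⊕1⊕1⊕0⊕0⊕0⊕0⊕0⊕1⊕1⊕1⊕0 = 0
Syndrome s16…s1 = 00000 → no error.
Read data bits from positions 3,5,6,7,9,10,11,12,13,14,15,17,18,19,20,21,22,23,24,25,26,27,28,29,30,31: 10001010000101011000001110

10001010000101011000001110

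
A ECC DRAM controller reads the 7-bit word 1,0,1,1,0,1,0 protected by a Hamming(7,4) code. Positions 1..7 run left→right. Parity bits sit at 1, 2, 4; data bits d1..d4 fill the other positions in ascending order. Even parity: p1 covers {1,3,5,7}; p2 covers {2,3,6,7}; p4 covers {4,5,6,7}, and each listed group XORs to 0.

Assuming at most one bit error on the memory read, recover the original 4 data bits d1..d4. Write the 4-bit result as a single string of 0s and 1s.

s1 (pos 1,3,5,7): 1⊕1⊕0⊕0 = 0
s2 (pos 2,3,6,7): 0⊕1⊕1⊕0 = 0
s4 (pos 4,5,6,7): 1⊕0⊕1⊕0 = 0
Syndrome s4…s1 = 000 → no error.
Read data bits from positions 3,5,6,7: 1010

1010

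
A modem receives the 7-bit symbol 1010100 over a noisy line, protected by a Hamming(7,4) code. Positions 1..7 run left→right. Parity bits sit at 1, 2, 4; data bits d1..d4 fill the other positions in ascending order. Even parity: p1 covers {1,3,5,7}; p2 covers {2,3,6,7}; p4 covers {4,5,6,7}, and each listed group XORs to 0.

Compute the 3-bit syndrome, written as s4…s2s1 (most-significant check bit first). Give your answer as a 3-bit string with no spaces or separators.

111

s1 (pos 1,3,5,7): 1⊕1⊕1⊕0 = 1
s2 (pos 2,3,6,7): 0⊕1⊕0⊕0 = 1
s4 (pos 4,5,6,7): 0⊕1⊕0⊕0 = 1
Syndrome s4…s1 = 111 → error at position 7.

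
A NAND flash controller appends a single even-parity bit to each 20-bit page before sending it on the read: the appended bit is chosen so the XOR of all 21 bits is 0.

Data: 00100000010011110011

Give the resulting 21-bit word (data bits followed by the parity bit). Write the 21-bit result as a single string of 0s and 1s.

XOR of the 20 data bits: 0⊕0⊕1⊕0⊕0⊕0⊕0⊕0⊕0⊕1⊕0⊕0⊕1⊕1⊕1⊕1⊕0⊕0⊕1⊕1 = 0
Parity bit = 0 (so all 21 bits XOR to 0).

001000000100111100110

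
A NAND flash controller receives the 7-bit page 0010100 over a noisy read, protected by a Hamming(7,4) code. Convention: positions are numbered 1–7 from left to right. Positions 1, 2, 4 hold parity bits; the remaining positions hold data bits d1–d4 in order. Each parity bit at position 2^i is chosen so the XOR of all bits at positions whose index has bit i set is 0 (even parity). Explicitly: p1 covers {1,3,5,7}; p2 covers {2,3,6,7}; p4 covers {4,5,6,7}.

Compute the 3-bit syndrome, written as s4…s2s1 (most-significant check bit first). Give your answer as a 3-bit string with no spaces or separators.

s1 (pos 1,3,5,7): 0⊕1⊕1⊕0 = 0
s2 (pos 2,3,6,7): 0⊕1⊕0⊕0 = 1
s4 (pos 4,5,6,7): 0⊕1⊕0⊕0 = 1
Syndrome s4…s1 = 110 → error at position 6.

110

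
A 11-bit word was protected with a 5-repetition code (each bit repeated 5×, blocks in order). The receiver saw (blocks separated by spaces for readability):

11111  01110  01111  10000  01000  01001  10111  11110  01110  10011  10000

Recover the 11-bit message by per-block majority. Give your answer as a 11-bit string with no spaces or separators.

Block 1 (11111): 5 ones → 1
Block 2 (01110): 3 ones → 1
Block 3 (01111): 4 ones → 1
Block 4 (10000): 1 one → 0
Block 5 (01000): 1 one → 0
Block 6 (01001): 2 ones → 0
Block 7 (10111): 4 ones → 1
Block 8 (11110): 4 ones → 1
Block 9 (01110): 3 ones → 1
Block 10 (10011): 3 ones → 1
Block 11 (10000): 1 one → 0

11100011110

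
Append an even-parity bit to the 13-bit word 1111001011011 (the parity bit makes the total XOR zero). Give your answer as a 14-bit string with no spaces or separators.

XOR of the 13 data bits: 1⊕1⊕1⊕1⊕0⊕0⊕1⊕0⊕1⊕1⊕0⊕1⊕1 = 1
Parity bit = 1 (so all 14 bits XOR to 0).

11110010110111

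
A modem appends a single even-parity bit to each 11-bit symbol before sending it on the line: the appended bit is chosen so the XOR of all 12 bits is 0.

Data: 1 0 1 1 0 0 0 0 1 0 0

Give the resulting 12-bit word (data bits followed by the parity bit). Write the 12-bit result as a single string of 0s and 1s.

101100001000

XOR of the 11 data bits: 1⊕0⊕1⊕1⊕0⊕0⊕0⊕0⊕1⊕0⊕0 = 0
Parity bit = 0 (so all 12 bits XOR to 0).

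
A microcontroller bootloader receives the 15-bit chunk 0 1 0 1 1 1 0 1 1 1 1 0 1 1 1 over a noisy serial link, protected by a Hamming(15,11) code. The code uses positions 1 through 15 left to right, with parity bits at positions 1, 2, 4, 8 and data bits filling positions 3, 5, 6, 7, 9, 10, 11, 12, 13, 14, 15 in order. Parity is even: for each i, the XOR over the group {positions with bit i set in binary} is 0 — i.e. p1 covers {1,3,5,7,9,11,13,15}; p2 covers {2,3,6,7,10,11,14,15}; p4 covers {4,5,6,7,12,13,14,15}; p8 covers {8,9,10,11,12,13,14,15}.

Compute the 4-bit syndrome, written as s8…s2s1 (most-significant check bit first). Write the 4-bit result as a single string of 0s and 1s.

1001

s1 (pos 1,3,5,7,9,11,13,15): 0⊕0⊕1⊕0⊕1⊕1⊕1⊕1 = 1
s2 (pos 2,3,6,7,10,11,14,15): 1⊕0⊕1⊕0⊕1⊕1⊕1⊕1 = 0
s4 (pos 4,5,6,7,12,13,14,15): 1⊕1⊕1⊕0⊕0⊕1⊕1⊕1 = 0
s8 (pos 8,9,10,11,12,13,14,15): 1⊕1⊕1⊕1⊕0⊕1⊕1⊕1 = 1
Syndrome s8…s1 = 1001 → error at position 9.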